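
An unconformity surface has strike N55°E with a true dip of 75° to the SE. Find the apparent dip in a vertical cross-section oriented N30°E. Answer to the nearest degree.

The strike is N55°E and the section trends N30°E; the acute angle between them is β = 25°.
tan α = tan 75° × sin 25° = 3.7321 × 0.4226 = 1.5772
apparent dip = arctan 1.5772 = 57.62°

58°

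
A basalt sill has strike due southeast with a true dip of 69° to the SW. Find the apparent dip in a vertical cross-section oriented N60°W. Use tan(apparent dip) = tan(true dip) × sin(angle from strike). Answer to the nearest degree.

34°

The strike is due southeast and the section trends N60°W; the acute angle between them is β = 15°.
tan α = tan 69° × sin 15° = 2.6051 × 0.2588 = 0.6742
α = arctan(0.6742) = 33.99°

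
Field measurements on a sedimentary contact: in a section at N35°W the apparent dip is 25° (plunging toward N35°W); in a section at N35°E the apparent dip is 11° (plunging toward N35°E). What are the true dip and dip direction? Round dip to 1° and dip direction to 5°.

Each apparent-dip line lies in the plane. As unit vectors (x east, y north, z up), v₁ plunges 25°→N35°W and v₂ plunges 11°→N35°E.
The plane normal is n = v₁ × v₂ ∝ (-0.198, 0.337, 0.836).
True dip = arccos(n_z / |n|) = arccos(0.9058) = 25.1°.
The horizontal component of n points toward azimuth atan2(n_x, n_y) = 330°, the dip direction.

true dip 25°, dip direction 330°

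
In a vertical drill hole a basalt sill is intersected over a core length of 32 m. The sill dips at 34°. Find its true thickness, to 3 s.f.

26.5 m

True thickness t = h · cos(dip) = 32 × cos 34°
t = 32 × 0.8290 = 26.529 m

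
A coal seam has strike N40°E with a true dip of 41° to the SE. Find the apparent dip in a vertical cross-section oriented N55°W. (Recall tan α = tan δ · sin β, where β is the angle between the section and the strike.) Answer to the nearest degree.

41°

Angle between strike (N40°E) and section (N55°W): β = 85°.
tan α = tan 41° × sin 85° = 0.8693 × 0.9962 = 0.8660
apparent dip = arctan 0.8660 = 40.89°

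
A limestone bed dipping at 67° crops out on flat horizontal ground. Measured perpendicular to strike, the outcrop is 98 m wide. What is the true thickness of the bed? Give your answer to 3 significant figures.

90.2 m

True thickness t = w · sin(dip) = 98 × sin 67°
t = 98 × 0.9205 = 90.209 m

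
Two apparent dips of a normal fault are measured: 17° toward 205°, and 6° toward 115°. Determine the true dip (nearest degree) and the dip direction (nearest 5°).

true dip 18°, dip direction 185°

Each apparent-dip line lies in the plane. As unit vectors (x east, y north, z up), v₁ plunges 17°→205° and v₂ plunges 6°→115°.
The plane normal is n = v₁ × v₂ ∝ (-0.032, -0.306, 0.951).
True dip = arccos(n_z / |n|) = arccos(0.9515) = 17.9°.
Dip direction = azimuth of (n_x, n_y) = atan2(-0.032, -0.306) = 186°.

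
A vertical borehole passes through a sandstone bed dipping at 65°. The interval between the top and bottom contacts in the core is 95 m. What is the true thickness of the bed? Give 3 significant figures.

40.1 m

True thickness t = h · cos(dip) = 95 × cos 65°
t = 95 × 0.4226 = 40.149 m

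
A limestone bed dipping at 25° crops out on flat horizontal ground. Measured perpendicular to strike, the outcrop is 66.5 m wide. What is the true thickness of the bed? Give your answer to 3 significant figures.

28.1 m

True thickness t = w · sin(dip) = 66.5 × sin 25°
t = 66.5 × 0.4226 = 28.104 m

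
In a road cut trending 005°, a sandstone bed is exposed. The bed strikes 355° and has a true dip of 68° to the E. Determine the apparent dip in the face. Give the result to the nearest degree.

The strike is 355° and the section trends 005°; the acute angle between them is β = 10°.
tan(apparent dip) = tan 68° · sin 10° = 0.4298
apparent dip = arctan 0.4298 = 23.26°

23°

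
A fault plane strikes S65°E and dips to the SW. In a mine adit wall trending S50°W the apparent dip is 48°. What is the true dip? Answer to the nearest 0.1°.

The section is 65° from the strike.
tan(true dip) = tan 48° / sin 65° = 1.2254
δ = arctan(1.2254) = 50.78°

50.8°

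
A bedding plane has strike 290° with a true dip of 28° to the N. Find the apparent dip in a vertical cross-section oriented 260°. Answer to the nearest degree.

15°

The section lies 30° from the strike.
tan α = tan 28° × sin 30° = 0.5317 × 0.5000 = 0.2659
apparent dip = arctan 0.2659 = 14.89°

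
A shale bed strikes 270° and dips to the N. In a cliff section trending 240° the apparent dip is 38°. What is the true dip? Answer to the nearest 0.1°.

The section is 30° from the strike.
tan δ = tan α / sin β = tan 38° / sin 30° = 0.7813 / 0.5000 = 1.5626
true dip = arctan 1.5626 = 57.38°

57.4°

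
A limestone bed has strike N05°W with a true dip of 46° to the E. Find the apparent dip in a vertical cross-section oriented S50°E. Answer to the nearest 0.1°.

36.2°

Angle between strike (N05°W) and section (S50°E): β = 45°.
tan(apparent dip) = tan 46° · sin 45° = 0.7322
apparent dip = arctan 0.7322 = 36.21°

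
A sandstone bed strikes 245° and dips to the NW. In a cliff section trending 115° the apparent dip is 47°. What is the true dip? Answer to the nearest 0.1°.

54.5°

The section is 50° from the strike.
tan δ = tan α / sin β = tan 47° / sin 50° = 1.0724 / 0.7660 = 1.3999
true dip = arctan 1.3999 = 54.46°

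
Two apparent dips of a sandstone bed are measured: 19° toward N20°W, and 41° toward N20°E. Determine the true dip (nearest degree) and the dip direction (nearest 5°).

true dip 45°, dip direction 050°

The two traces are lines in the plane: v₁ = (sin 340°·cos 19°, cos 340°·cos 19°, −sin 19°), v₂ = (sin 20°·cos 41°, cos 20°·cos 41°, −sin 41°).
The plane normal is n = v₁ × v₂ ∝ (0.352, 0.296, 0.459).
Dip δ = arctan(|n_h|/n_z) = arctan(0.460/0.459) = 45.1°.
Dip direction = atan2(0.352, 0.296) = 50° (azimuth of n's horizontal projection).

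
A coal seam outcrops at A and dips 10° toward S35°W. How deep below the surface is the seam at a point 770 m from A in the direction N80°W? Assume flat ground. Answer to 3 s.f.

57.4 m

The hole lies 65° from the dip direction, so the down-dip offset is 770 × cos 65° = 325.42 m.
Depth = down-dip offset × tan(dip) = 325.42 × tan 10° = 325.42 × 0.1763
Depth = 57.38 m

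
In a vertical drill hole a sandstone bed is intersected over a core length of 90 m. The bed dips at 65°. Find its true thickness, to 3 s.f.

True thickness t = h · cos(dip) = 90 × cos 65°
t = 90 × 0.4226 = 38.036 m

38.0 m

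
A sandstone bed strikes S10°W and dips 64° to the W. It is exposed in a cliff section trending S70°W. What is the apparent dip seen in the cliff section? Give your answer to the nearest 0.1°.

60.6°

The section lies 60° from the strike.
tan α = tan 64° × sin 60° = 2.0503 × 0.8660 = 1.7756
α = arctan(1.7756) = 60.61°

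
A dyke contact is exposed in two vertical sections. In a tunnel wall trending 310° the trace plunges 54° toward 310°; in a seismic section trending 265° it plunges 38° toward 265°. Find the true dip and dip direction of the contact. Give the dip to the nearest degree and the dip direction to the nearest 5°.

true dip 55°, dip direction 320°

Each apparent-dip line lies in the plane. As unit vectors (x east, y north, z up), v₁ plunges 54°→310° and v₂ plunges 38°→265°.
The plane normal is n = v₁ × v₂ ∝ (-0.288, 0.358, 0.328).
Dip δ = arctan(|n_h|/n_z) = arctan(0.459/0.328) = 54.5°.
The horizontal component of n points toward azimuth atan2(n_x, n_y) = 321°, the dip direction.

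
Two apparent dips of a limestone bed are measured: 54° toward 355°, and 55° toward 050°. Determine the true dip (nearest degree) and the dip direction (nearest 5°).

true dip 58°, dip direction 025°

Represent each trace as a vector plunging at its apparent dip toward its trend (east-north-up frame): v₁ = (-0.051, 0.586, -0.809), v₂ = (0.439, 0.369, -0.819).
The plane normal is n = v₁ × v₂ ∝ (0.181, 0.397, 0.276).
Dip δ = arctan(|n_h|/n_z) = arctan(0.437/0.276) = 57.7°.
Dip direction = atan2(0.181, 0.397) = 25° (azimuth of n's horizontal projection).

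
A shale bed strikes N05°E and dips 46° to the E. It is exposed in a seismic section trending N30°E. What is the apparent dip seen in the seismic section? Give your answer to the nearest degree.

The strike is N05°E and the section trends N30°E; the acute angle between them is β = 25°.
tan(apparent dip) = tan 46° · sin 25° = 0.4376
apparent dip = arctan 0.4376 = 23.64°

24°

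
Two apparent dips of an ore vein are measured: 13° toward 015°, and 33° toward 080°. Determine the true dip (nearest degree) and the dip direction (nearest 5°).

true dip 33°, dip direction 085°

Represent each trace as a vector plunging at its apparent dip toward its trend (east-north-up frame): v₁ = (0.252, 0.941, -0.225), v₂ = (0.826, 0.146, -0.545).
The plane normal is n = v₁ × v₂ ∝ (0.480, 0.048, 0.741).
tan δ = √(n_x²+n_y²)/n_z = 0.482/0.741, so δ = 33.1°.
Dip direction = azimuth of (n_x, n_y) = atan2(0.480, 0.048) = 84°.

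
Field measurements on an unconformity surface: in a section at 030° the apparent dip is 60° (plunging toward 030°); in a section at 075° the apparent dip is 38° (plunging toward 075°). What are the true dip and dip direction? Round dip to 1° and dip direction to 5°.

true dip 62°, dip direction 010°

The two traces are lines in the plane: v₁ = (sin 30°·cos 60°, cos 30°·cos 60°, −sin 60°), v₂ = (sin 75°·cos 38°, cos 75°·cos 38°, −sin 38°).
The plane normal is n = v₁ × v₂ ∝ (0.090, 0.505, 0.279).
tan δ = √(n_x²+n_y²)/n_z = 0.513/0.279, so δ = 61.5°.
Dip direction = azimuth of (n_x, n_y) = atan2(0.090, 0.505) = 10°.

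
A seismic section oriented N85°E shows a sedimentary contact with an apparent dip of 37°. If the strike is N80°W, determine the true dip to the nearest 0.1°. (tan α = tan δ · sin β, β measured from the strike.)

The section is 15° from the strike.
tan δ = tan α / sin β = tan 37° / sin 15° = 0.7536 / 0.2588 = 2.9115
δ = arctan(2.9115) = 71.04°

71.0°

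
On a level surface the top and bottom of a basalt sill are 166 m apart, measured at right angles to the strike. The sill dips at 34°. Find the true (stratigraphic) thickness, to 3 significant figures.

92.8 m

True thickness t = w · sin(dip) = 166 × sin 34°
t = 166 × 0.5592 = 92.826 m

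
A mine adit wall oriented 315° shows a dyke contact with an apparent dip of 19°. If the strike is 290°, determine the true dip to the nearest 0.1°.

The section is 25° from the strike.
tan δ = tan α / sin β = tan 19° / sin 25° = 0.3443 / 0.4226 = 0.8147
true dip = arctan 0.8147 = 39.17°

39.2°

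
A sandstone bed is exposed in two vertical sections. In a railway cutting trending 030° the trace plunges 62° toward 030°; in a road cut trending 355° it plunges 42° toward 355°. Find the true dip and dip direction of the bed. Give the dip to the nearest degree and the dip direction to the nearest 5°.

true dip 65°, dip direction 060°

Each apparent-dip line lies in the plane. As unit vectors (x east, y north, z up), v₁ plunges 62°→030° and v₂ plunges 42°→355°.
n = v₁ × v₂ = (0.382, 0.214, 0.200) (taken with n_z > 0).
True dip = arccos(n_z / |n|) = arccos(0.4158) = 65.4°.
Dip direction = azimuth of (n_x, n_y) = atan2(0.382, 0.214) = 61°.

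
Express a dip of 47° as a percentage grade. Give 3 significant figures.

grade % = 100 × tan 47° = 100 × 1.0724

107%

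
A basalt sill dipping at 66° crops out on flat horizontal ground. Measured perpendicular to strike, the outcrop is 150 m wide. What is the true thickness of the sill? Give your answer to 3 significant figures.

137 m

True thickness t = w · sin(dip) = 150 × sin 66°
t = 150 × 0.9135 = 137.032 m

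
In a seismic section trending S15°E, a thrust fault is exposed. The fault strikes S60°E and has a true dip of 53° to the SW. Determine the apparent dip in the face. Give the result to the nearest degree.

The section lies 45° from the strike.
tan α = tan 53° × sin 45° = 1.3270 × 0.7071 = 0.9384
α = arctan(0.9384) = 43.18°

43°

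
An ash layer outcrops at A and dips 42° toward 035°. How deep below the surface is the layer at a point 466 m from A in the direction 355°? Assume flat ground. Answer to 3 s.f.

The hole lies 40° from the dip direction, so the down-dip offset is 466 × cos 40° = 356.98 m.
Depth = down-dip offset × tan(dip) = 356.98 × tan 42° = 356.98 × 0.9004
Depth = 321.42 m

321 m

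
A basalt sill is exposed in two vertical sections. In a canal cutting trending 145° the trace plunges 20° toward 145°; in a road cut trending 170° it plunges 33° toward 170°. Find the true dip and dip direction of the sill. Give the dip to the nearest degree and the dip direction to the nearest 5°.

true dip 40°, dip direction 210°

Each apparent-dip line lies in the plane. As unit vectors (x east, y north, z up), v₁ plunges 20°→145° and v₂ plunges 33°→170°.
n = v₁ × v₂ = (-0.137, -0.244, 0.333) (taken with n_z > 0).
Dip δ = arctan(|n_h|/n_z) = arctan(0.279/0.333) = 40.0°.
The horizontal component of n points toward azimuth atan2(n_x, n_y) = 209°, the dip direction.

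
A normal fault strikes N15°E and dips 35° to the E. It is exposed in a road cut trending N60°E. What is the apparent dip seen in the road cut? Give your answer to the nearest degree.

26°

Angle between strike (N15°E) and section (N60°E): β = 45°.
tan(apparent dip) = tan 35° · sin 45° = 0.4951
apparent dip = arctan 0.4951 = 26.34°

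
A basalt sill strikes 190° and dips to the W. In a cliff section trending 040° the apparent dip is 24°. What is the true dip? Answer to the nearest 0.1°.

The section is 30° from the strike.
tan(true dip) = tan 24° / sin 30° = 0.8905
true dip = arctan 0.8905 = 41.68°

41.7°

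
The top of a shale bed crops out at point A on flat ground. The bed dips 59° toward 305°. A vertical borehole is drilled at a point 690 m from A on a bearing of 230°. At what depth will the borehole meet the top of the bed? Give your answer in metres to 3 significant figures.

The hole lies 75° from the dip direction, so the down-dip offset is 690 × cos 75° = 178.59 m.
Depth = down-dip offset × tan(dip) = 178.59 × tan 59° = 178.59 × 1.6643
Depth = 297.22 m

297 m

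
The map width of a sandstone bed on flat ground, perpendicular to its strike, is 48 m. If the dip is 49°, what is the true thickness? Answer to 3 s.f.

36.2 m

True thickness t = w · sin(dip) = 48 × sin 49°
t = 48 × 0.7547 = 36.226 m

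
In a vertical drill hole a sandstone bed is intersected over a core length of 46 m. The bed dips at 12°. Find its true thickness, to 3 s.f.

45.0 m

True thickness t = h · cos(dip) = 46 × cos 12°
t = 46 × 0.9781 = 44.995 m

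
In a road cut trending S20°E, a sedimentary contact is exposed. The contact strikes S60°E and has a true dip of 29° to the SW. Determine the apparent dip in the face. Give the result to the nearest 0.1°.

19.6°

The strike is S60°E and the section trends S20°E; the acute angle between them is β = 40°.
tan(apparent dip) = tan 29° · sin 40° = 0.3563
α = arctan(0.3563) = 19.61°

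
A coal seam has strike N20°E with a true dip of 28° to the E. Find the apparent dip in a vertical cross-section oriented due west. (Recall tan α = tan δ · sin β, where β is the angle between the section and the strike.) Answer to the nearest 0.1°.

The section lies 70° from the strike.
tan(apparent dip) = tan 28° · sin 70° = 0.4996
α = arctan(0.4996) = 26.55°

26.5°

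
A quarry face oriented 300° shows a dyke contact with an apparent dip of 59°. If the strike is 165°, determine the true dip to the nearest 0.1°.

The section is 45° from the strike.
tan δ = tan α / sin β = tan 59° / sin 45° = 1.6643 / 0.7071 = 2.3536
true dip = arctan 2.3536 = 66.98°

67.0°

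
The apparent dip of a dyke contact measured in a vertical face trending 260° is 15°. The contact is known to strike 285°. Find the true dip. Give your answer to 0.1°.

32.4°

β = acute angle between strike 285° and section 260° = 25°.
tan δ = tan α / sin β = tan 15° / sin 25° = 0.2679 / 0.4226 = 0.6340
true dip = arctan 0.6340 = 32.38°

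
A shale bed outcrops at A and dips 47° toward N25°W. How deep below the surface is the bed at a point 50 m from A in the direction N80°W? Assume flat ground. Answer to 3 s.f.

The hole lies 55° from the dip direction, so the down-dip offset is 50 × cos 55° = 28.68 m.
Depth = down-dip offset × tan(dip) = 28.68 × tan 47° = 28.68 × 1.0724
Depth = 30.75 m

30.8 m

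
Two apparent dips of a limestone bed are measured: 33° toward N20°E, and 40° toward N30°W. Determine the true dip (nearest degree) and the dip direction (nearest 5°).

The two traces are lines in the plane: v₁ = (sin 20°·cos 33°, cos 20°·cos 33°, −sin 33°), v₂ = (sin 330°·cos 40°, cos 330°·cos 40°, −sin 40°).
Cross product v₁ × v₂ gives the pole to the plane: n ∝ (-0.145, 0.393, 0.492).
tan δ = √(n_x²+n_y²)/n_z = 0.419/0.492, so δ = 40.4°.
Dip direction = atan2(-0.145, 0.393) = 340° (azimuth of n's horizontal projection).

true dip 40°, dip direction 340°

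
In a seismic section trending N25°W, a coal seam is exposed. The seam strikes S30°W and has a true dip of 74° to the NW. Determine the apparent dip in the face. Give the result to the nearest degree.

The section lies 55° from the strike.
tan(apparent dip) = tan 74° · sin 55° = 2.8567
apparent dip = arctan 2.8567 = 70.71°

71°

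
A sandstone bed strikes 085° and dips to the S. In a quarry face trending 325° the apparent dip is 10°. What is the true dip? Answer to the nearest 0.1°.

11.5°

β = acute angle between strike 085° and section 325° = 60°.
tan δ = tan α / sin β = tan 10° / sin 60° = 0.1763 / 0.8660 = 0.2036
true dip = arctan 0.2036 = 11.51°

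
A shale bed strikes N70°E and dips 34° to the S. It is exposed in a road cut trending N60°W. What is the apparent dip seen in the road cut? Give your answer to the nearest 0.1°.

Angle between strike (N70°E) and section (N60°W): β = 50°.
tan α = tan 34° × sin 50° = 0.6745 × 0.7660 = 0.5167
α = arctan(0.5167) = 27.33°

27.3°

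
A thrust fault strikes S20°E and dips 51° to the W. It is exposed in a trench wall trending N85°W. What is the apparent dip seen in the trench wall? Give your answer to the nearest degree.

48°

The section lies 65° from the strike.
tan α = tan 51° × sin 65° = 1.2349 × 0.9063 = 1.1192
α = arctan(1.1192) = 48.22°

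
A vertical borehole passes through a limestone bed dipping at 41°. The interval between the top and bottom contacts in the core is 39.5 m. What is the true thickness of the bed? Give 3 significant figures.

29.8 m

True thickness t = h · cos(dip) = 39.5 × cos 41°
t = 39.5 × 0.7547 = 29.811 m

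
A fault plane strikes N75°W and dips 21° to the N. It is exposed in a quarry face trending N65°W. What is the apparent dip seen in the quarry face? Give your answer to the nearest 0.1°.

3.8°

Angle between strike (N75°W) and section (N65°W): β = 10°.
tan α = tan 21° × sin 10° = 0.3839 × 0.1736 = 0.0667
α = arctan(0.0667) = 3.81°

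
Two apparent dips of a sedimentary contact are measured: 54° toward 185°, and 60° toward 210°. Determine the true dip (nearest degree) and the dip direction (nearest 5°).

Each apparent-dip line lies in the plane. As unit vectors (x east, y north, z up), v₁ plunges 54°→185° and v₂ plunges 60°→210°.
n = v₁ × v₂ = (-0.157, -0.158, 0.124) (taken with n_z > 0).
True dip = arccos(n_z / |n|) = arccos(0.4874) = 60.8°.
Dip direction = atan2(-0.157, -0.158) = 225° (azimuth of n's horizontal projection).

true dip 61°, dip direction 225°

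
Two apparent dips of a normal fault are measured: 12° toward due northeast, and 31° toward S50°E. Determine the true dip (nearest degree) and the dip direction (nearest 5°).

true dip 32°, dip direction 115°

The two traces are lines in the plane: v₁ = (sin 45°·cos 12°, cos 45°·cos 12°, −sin 12°), v₂ = (sin 130°·cos 31°, cos 130°·cos 31°, −sin 31°).
The plane normal is n = v₁ × v₂ ∝ (0.471, -0.220, 0.835).
True dip = arccos(n_z / |n|) = arccos(0.8491) = 31.9°.
The horizontal component of n points toward azimuth atan2(n_x, n_y) = 115°, the dip direction.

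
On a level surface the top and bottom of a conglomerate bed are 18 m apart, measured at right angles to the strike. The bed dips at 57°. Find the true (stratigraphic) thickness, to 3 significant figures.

True thickness t = w · sin(dip) = 18 × sin 57°
t = 18 × 0.8387 = 15.096 m

15.1 m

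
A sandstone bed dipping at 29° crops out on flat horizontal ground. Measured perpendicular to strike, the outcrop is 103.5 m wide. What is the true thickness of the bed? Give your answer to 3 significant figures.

True thickness t = w · sin(dip) = 103.5 × sin 29°
t = 103.5 × 0.4848 = 50.178 m

50.2 m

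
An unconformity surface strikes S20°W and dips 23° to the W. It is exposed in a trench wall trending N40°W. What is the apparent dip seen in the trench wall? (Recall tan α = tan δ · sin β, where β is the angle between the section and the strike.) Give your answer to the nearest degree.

20°

The strike is S20°W and the section trends N40°W; the acute angle between them is β = 60°.
tan α = tan 23° × sin 60° = 0.4245 × 0.8660 = 0.3676
α = arctan(0.3676) = 20.18°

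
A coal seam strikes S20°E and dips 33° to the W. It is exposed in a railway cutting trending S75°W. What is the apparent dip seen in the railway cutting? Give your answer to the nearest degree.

33°

Angle between strike (S20°E) and section (S75°W): β = 85°.
tan(apparent dip) = tan 33° · sin 85° = 0.6469
apparent dip = arctan 0.6469 = 32.90°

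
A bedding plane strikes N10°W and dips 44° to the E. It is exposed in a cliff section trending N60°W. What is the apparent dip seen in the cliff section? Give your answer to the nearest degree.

36°

The section lies 50° from the strike.
tan(apparent dip) = tan 44° · sin 50° = 0.7398
apparent dip = arctan 0.7398 = 36.49°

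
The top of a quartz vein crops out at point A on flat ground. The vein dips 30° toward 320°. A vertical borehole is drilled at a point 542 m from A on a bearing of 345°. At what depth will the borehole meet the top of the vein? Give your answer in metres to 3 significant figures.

The hole lies 25° from the dip direction, so the down-dip offset is 542 × cos 25° = 491.22 m.
Depth = down-dip offset × tan(dip) = 491.22 × tan 30° = 491.22 × 0.5774
Depth = 283.61 m

284 m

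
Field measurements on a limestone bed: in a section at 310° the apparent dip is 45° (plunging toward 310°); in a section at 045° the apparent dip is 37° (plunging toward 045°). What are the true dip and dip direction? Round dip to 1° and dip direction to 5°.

true dip 53°, dip direction 350°

Represent each trace as a vector plunging at its apparent dip toward its trend (east-north-up frame): v₁ = (-0.542, 0.455, -0.707), v₂ = (0.565, 0.565, -0.602).
The plane normal is n = v₁ × v₂ ∝ (-0.126, 0.725, 0.563).
tan δ = √(n_x²+n_y²)/n_z = 0.736/0.563, so δ = 52.6°.
Dip direction = atan2(-0.126, 0.725) = 350° (azimuth of n's horizontal projection).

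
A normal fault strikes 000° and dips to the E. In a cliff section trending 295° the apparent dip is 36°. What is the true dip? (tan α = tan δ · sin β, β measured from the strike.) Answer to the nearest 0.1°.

38.7°

β = acute angle between strike 000° and section 295° = 65°.
tan δ = tan α / sin β = tan 36° / sin 65° = 0.7265 / 0.9063 = 0.8017
true dip = arctan 0.8017 = 38.72°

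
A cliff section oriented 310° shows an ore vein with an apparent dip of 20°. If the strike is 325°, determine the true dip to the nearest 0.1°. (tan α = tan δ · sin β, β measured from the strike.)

54.6°

β = acute angle between strike 325° and section 310° = 15°.
tan(true dip) = tan 20° / sin 15° = 1.4063
δ = arctan(1.4063) = 54.58°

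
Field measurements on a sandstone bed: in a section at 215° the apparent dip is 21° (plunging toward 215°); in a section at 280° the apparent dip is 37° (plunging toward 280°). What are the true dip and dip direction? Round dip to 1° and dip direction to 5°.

true dip 37°, dip direction 275°

Represent each trace as a vector plunging at its apparent dip toward its trend (east-north-up frame): v₁ = (-0.535, -0.765, -0.358), v₂ = (-0.787, 0.139, -0.602).
Cross product v₁ × v₂ gives the pole to the plane: n ∝ (-0.510, 0.040, 0.676).
tan δ = √(n_x²+n_y²)/n_z = 0.512/0.676, so δ = 37.1°.
The horizontal component of n points toward azimuth atan2(n_x, n_y) = 275°, the dip direction.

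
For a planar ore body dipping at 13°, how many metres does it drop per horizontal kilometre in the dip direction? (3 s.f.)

231 m

drop per km = 1000 × tan 13° = 1000 × 0.2309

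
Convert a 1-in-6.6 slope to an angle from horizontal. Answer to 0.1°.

tan θ = 1/6.6 = 0.1515
θ = arctan(0.1515) = 8.62°

8.6°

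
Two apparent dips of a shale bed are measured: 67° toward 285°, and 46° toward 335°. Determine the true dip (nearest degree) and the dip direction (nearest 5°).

Each apparent-dip line lies in the plane. As unit vectors (x east, y north, z up), v₁ plunges 67°→285° and v₂ plunges 46°→335°.
Cross product v₁ × v₂ gives the pole to the plane: n ∝ (-0.507, 0.001, 0.208).
Dip δ = arctan(|n_h|/n_z) = arctan(0.507/0.208) = 67.7°.
The horizontal component of n points toward azimuth atan2(n_x, n_y) = 270°, the dip direction.

true dip 68°, dip direction 270°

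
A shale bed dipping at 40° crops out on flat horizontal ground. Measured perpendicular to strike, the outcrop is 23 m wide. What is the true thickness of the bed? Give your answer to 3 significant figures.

True thickness t = w · sin(dip) = 23 × sin 40°
t = 23 × 0.6428 = 14.784 m

14.8 m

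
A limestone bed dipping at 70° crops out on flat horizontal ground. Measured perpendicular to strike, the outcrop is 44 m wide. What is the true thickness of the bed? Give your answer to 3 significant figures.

41.3 m

True thickness t = w · sin(dip) = 44 × sin 70°
t = 44 × 0.9397 = 41.346 m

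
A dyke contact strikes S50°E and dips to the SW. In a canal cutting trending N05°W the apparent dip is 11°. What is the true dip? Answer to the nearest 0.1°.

β = acute angle between strike S50°E and section N05°W = 45°.
tan(true dip) = tan 11° / sin 45° = 0.2749
δ = arctan(0.2749) = 15.37°

15.4°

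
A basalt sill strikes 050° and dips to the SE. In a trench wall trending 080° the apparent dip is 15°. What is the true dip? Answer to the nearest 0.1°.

28.2°

β = acute angle between strike 050° and section 080° = 30°.
tan δ = tan α / sin β = tan 15° / sin 30° = 0.2679 / 0.5000 = 0.5359
δ = arctan(0.5359) = 28.19°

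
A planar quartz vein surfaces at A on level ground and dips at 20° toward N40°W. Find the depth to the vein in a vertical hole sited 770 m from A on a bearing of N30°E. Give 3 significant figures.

95.9 m

The hole lies 70° from the dip direction, so the down-dip offset is 770 × cos 70° = 263.36 m.
Depth = down-dip offset × tan(dip) = 263.36 × tan 20° = 263.36 × 0.3640
Depth = 95.85 m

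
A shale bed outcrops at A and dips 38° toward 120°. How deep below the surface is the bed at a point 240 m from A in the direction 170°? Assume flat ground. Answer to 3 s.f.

The hole lies 50° from the dip direction, so the down-dip offset is 240 × cos 50° = 154.27 m.
Depth = down-dip offset × tan(dip) = 154.27 × tan 38° = 154.27 × 0.7813
Depth = 120.53 m

121 m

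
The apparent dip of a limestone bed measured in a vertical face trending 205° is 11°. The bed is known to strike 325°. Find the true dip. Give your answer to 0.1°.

β = acute angle between strike 325° and section 205° = 60°.
tan δ = tan α / sin β = tan 11° / sin 60° = 0.1944 / 0.8660 = 0.2245
δ = arctan(0.2245) = 12.65°

12.7°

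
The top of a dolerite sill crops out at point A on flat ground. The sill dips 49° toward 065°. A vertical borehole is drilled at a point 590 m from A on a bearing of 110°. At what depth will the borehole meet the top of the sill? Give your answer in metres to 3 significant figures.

480 m

The hole lies 45° from the dip direction, so the down-dip offset is 590 × cos 45° = 417.19 m.
Depth = down-dip offset × tan(dip) = 417.19 × tan 49° = 417.19 × 1.1504
Depth = 479.93 m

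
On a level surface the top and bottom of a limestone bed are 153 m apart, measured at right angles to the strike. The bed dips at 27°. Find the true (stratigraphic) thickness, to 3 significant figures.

69.5 m

True thickness t = w · sin(dip) = 153 × sin 27°
t = 153 × 0.4540 = 69.461 m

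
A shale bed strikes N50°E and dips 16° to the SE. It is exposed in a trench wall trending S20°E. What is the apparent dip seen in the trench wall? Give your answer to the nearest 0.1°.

15.1°

Angle between strike (N50°E) and section (S20°E): β = 70°.
tan(apparent dip) = tan 16° · sin 70° = 0.2695
apparent dip = arctan 0.2695 = 15.08°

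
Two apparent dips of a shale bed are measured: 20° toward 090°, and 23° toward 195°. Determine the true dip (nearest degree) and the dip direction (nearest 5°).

true dip 33°, dip direction 145°

The two traces are lines in the plane: v₁ = (sin 90°·cos 20°, cos 90°·cos 20°, −sin 20°), v₂ = (sin 195°·cos 23°, cos 195°·cos 23°, −sin 23°).
Cross product v₁ × v₂ gives the pole to the plane: n ∝ (0.304, -0.449, 0.836).
Dip δ = arctan(|n_h|/n_z) = arctan(0.542/0.836) = 33.0°.
Dip direction = atan2(0.304, -0.449) = 146° (azimuth of n's horizontal projection).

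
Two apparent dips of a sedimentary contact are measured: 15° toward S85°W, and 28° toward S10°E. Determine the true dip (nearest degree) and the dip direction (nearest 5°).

The two traces are lines in the plane: v₁ = (sin 265°·cos 15°, cos 265°·cos 15°, −sin 15°), v₂ = (sin 170°·cos 28°, cos 170°·cos 28°, −sin 28°).
The plane normal is n = v₁ × v₂ ∝ (-0.186, -0.491, 0.850).
tan δ = √(n_x²+n_y²)/n_z = 0.525/0.850, so δ = 31.7°.
Dip direction = atan2(-0.186, -0.491) = 201° (azimuth of n's horizontal projection).

true dip 32°, dip direction 200°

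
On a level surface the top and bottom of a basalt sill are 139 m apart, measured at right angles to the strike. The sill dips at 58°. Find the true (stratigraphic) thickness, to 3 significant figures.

True thickness t = w · sin(dip) = 139 × sin 58°
t = 139 × 0.8480 = 117.879 m

118 m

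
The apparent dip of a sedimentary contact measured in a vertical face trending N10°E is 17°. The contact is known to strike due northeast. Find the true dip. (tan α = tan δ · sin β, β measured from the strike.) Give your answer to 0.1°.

The section is 35° from the strike.
tan δ = tan α / sin β = tan 17° / sin 35° = 0.3057 / 0.5736 = 0.5330
true dip = arctan 0.5330 = 28.06°

28.1°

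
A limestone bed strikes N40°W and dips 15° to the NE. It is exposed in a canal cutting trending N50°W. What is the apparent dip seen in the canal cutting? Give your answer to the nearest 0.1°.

The strike is N40°W and the section trends N50°W; the acute angle between them is β = 10°.
tan(apparent dip) = tan 15° · sin 10° = 0.0465
α = arctan(0.0465) = 2.66°

2.7°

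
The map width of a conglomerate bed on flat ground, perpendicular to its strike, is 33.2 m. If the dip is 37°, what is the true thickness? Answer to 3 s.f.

20.0 m

True thickness t = w · sin(dip) = 33.2 × sin 37°
t = 33.2 × 0.6018 = 19.980 m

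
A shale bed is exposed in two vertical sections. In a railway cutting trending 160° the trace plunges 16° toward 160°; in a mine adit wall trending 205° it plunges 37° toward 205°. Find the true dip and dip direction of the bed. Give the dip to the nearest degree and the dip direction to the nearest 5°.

true dip 40°, dip direction 230°

Each apparent-dip line lies in the plane. As unit vectors (x east, y north, z up), v₁ plunges 16°→160° and v₂ plunges 37°→205°.
n = v₁ × v₂ = (-0.344, -0.291, 0.543) (taken with n_z > 0).
True dip = arccos(n_z / |n|) = arccos(0.7695) = 39.7°.
The horizontal component of n points toward azimuth atan2(n_x, n_y) = 230°, the dip direction.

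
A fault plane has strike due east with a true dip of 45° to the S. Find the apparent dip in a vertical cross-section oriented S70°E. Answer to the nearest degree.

Angle between strike (due east) and section (S70°E): β = 20°.
tan α = tan 45° × sin 20° = 1.0000 × 0.3420 = 0.3420
α = arctan(0.3420) = 18.88°

19°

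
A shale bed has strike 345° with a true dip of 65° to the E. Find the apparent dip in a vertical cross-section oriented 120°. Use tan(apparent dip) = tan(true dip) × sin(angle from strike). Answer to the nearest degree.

57°

Angle between strike (345°) and section (120°): β = 45°.
tan α = tan 65° × sin 45° = 2.1445 × 0.7071 = 1.5164
α = arctan(1.5164) = 56.60°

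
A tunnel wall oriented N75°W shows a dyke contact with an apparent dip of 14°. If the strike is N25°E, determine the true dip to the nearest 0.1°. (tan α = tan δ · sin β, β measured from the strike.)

β = acute angle between strike N25°E and section N75°W = 80°.
tan δ = tan α / sin β = tan 14° / sin 80° = 0.2493 / 0.9848 = 0.2532
true dip = arctan 0.2532 = 14.21°

14.2°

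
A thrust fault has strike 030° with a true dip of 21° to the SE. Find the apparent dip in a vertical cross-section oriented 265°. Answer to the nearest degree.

17°

The strike is 030° and the section trends 265°; the acute angle between them is β = 55°.
tan(apparent dip) = tan 21° · sin 55° = 0.3144
α = arctan(0.3144) = 17.46°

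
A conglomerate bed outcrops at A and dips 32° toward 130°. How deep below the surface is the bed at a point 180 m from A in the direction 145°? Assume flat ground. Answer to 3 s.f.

109 m

The hole lies 15° from the dip direction, so the down-dip offset is 180 × cos 15° = 173.87 m.
Depth = down-dip offset × tan(dip) = 173.87 × tan 32° = 173.87 × 0.6249
Depth = 108.64 m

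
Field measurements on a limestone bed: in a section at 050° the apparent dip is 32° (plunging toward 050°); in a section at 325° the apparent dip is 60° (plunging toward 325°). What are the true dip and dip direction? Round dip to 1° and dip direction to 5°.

true dip 61°, dip direction 340°

Represent each trace as a vector plunging at its apparent dip toward its trend (east-north-up frame): v₁ = (0.650, 0.545, -0.530), v₂ = (-0.287, 0.410, -0.866).
n = v₁ × v₂ = (-0.255, 0.715, 0.422) (taken with n_z > 0).
Dip δ = arctan(|n_h|/n_z) = arctan(0.759/0.422) = 60.9°.
Dip direction = atan2(-0.255, 0.715) = 340° (azimuth of n's horizontal projection).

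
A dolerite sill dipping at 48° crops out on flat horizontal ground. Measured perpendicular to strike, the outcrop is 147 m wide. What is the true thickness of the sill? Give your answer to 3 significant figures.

True thickness t = w · sin(dip) = 147 × sin 48°
t = 147 × 0.7431 = 109.242 m

109 m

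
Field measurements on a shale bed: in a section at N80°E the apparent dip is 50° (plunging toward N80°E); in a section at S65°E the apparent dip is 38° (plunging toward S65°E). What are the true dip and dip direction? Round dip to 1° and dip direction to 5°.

true dip 51°, dip direction 065°

Represent each trace as a vector plunging at its apparent dip toward its trend (east-north-up frame): v₁ = (0.633, 0.112, -0.766), v₂ = (0.714, -0.333, -0.616).
Cross product v₁ × v₂ gives the pole to the plane: n ∝ (0.324, 0.157, 0.291).
Dip δ = arctan(|n_h|/n_z) = arctan(0.360/0.291) = 51.1°.
Dip direction = azimuth of (n_x, n_y) = atan2(0.324, 0.157) = 64°.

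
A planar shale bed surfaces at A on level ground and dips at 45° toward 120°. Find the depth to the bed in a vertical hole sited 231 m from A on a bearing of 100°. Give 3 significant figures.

217 m

The hole lies 20° from the dip direction, so the down-dip offset is 231 × cos 20° = 217.07 m.
Depth = down-dip offset × tan(dip) = 217.07 × tan 45° = 217.07 × 1.0000
Depth = 217.07 m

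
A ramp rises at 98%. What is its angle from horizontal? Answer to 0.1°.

44.4°

tan θ = 98/100 = 0.9800
θ = arctan(0.9800) = 44.42°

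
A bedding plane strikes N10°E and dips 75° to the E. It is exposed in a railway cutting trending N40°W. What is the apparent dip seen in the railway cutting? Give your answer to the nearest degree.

71°

Angle between strike (N10°E) and section (N40°W): β = 50°.
tan(apparent dip) = tan 75° · sin 50° = 2.8589
α = arctan(2.8589) = 70.72°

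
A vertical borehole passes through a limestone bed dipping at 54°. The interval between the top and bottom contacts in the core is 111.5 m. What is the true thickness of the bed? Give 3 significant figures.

True thickness t = h · cos(dip) = 111.5 × cos 54°
t = 111.5 × 0.5878 = 65.538 m

65.5 m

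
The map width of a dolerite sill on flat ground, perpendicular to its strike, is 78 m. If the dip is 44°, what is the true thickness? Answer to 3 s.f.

54.2 m

True thickness t = w · sin(dip) = 78 × sin 44°
t = 78 × 0.6947 = 54.183 m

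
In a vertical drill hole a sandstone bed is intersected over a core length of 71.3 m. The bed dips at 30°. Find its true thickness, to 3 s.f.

True thickness t = h · cos(dip) = 71.3 × cos 30°
t = 71.3 × 0.8660 = 61.748 m

61.7 m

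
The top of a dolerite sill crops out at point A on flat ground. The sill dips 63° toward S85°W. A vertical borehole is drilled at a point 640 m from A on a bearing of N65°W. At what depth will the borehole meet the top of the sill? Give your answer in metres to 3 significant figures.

The hole lies 30° from the dip direction, so the down-dip offset is 640 × cos 30° = 554.26 m.
Depth = down-dip offset × tan(dip) = 554.26 × tan 63° = 554.26 × 1.9626
Depth = 1087.79 m

1090 m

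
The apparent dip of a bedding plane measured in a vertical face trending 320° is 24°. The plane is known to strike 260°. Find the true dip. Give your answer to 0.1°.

β = acute angle between strike 260° and section 320° = 60°.
tan(true dip) = tan 24° / sin 60° = 0.5141
δ = arctan(0.5141) = 27.21°

27.2°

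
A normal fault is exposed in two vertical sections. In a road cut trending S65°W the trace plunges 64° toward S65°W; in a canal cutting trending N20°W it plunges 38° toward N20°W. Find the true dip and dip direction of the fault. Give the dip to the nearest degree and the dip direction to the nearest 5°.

Represent each trace as a vector plunging at its apparent dip toward its trend (east-north-up frame): v₁ = (-0.397, -0.185, -0.899), v₂ = (-0.270, 0.740, -0.616).
Cross product v₁ × v₂ gives the pole to the plane: n ∝ (-0.780, 0.002, 0.344).
Dip δ = arctan(|n_h|/n_z) = arctan(0.780/0.344) = 66.2°.
The horizontal component of n points toward azimuth atan2(n_x, n_y) = 270°, the dip direction.

true dip 66°, dip direction 270°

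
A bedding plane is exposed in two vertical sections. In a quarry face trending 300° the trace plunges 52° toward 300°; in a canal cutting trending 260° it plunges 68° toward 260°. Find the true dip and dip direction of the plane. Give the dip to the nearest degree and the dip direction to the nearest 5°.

Each apparent-dip line lies in the plane. As unit vectors (x east, y north, z up), v₁ plunges 52°→300° and v₂ plunges 68°→260°.
The plane normal is n = v₁ × v₂ ∝ (-0.337, -0.204, 0.148).
True dip = arccos(n_z / |n|) = arccos(0.3526) = 69.4°.
Dip direction = azimuth of (n_x, n_y) = atan2(-0.337, -0.204) = 239°.

true dip 69°, dip direction 240°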